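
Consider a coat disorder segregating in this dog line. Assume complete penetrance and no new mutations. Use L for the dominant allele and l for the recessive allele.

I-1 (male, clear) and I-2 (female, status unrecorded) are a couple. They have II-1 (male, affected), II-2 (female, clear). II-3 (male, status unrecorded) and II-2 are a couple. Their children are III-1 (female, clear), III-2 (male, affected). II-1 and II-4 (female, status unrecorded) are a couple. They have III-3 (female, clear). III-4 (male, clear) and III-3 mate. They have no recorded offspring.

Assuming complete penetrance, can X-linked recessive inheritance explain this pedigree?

A consistent assignment under X-linked recessive exists: I-1 X^L Y, I-2 X^L X^l, II-1 X^l Y, II-2 X^L X^l, II-3 X^L Y, II-4 X^L X^L, III-1 X^L X^L, III-2 X^l Y, III-3 X^L X^l, III-4 X^L Y.
In this assignment every recorded phenotype matches its genotype and every non-founder's genotype is obtainable from its parents' genotypes, so the pedigree is consistent.

Yes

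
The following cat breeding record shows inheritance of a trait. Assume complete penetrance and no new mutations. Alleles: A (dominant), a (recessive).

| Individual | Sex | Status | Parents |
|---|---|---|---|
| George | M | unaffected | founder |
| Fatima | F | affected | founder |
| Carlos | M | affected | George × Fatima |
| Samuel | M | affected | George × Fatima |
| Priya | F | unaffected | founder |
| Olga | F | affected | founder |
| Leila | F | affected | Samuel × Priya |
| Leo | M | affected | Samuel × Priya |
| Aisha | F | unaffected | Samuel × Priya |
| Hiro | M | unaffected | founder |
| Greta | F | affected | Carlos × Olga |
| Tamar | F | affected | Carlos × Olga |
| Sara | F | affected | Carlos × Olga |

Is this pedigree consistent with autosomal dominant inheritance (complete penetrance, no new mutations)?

A consistent assignment under autosomal dominant exists: George aa, Fatima AA, Carlos Aa, Samuel Aa, Priya aa, Olga AA, Leila Aa, Leo Aa, Aisha aa, Hiro aa, Greta AA, Tamar AA, Sara AA.
In this assignment every recorded phenotype matches its genotype and every non-founder's genotype is obtainable from its parents' genotypes, so the pedigree is consistent.

Yes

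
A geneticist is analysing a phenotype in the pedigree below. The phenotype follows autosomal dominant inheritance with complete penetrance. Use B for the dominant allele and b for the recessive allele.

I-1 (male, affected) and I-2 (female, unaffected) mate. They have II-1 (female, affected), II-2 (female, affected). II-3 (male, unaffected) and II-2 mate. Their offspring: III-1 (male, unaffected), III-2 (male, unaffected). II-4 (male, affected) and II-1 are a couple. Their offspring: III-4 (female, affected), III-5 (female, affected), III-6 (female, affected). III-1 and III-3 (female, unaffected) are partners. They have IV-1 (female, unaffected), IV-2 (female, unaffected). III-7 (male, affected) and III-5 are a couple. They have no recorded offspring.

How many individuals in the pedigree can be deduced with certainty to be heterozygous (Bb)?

2

Obligate heterozygotes: II-1 is affected so carries B and received b from I-2 (bb), so II-1 is Bb; II-2 is affected so carries B and received b from I-2 (bb), so II-2 is Bb.
Every other individual is either homozygous by phenotype or has at least one consistent homozygous assignment, so the count is 2.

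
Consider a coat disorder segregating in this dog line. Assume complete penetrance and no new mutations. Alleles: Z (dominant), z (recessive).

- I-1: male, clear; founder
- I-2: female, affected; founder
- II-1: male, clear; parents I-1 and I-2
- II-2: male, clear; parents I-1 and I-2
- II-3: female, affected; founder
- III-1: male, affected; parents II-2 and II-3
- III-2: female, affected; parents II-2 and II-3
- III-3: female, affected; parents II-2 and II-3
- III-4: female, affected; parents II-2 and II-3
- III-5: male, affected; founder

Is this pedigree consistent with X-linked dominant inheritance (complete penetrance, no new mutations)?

A consistent assignment under X-linked dominant exists: I-1 X^z Y, I-2 X^Z X^z, II-1 X^z Y, II-2 X^z Y, II-3 X^Z X^Z, III-1 X^Z Y, III-2 X^Z X^z, III-3 X^Z X^z, III-4 X^Z X^z, III-5 X^Z Y.
In this assignment every recorded phenotype matches its genotype and every non-founder's genotype is obtainable from its parents' genotypes, so the pedigree is consistent.

Yes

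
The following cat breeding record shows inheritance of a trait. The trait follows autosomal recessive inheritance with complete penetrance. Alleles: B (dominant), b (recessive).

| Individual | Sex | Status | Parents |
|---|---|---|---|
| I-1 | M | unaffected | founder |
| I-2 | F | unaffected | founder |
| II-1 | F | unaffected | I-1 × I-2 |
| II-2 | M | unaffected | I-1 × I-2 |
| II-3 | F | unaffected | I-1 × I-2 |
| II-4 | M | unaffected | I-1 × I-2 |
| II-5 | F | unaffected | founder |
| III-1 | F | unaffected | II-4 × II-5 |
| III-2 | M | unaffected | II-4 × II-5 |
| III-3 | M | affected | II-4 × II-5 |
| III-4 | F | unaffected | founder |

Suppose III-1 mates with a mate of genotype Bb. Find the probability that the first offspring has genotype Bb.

1/2

II-4 is unaffected so carries B and passed b to III-3 (bb), so II-4 is Bb.
II-5 is unaffected so carries B and passed b to III-3 (bb), so II-5 is Bb.
III-1 is an unaffected offspring of II-4 (Bb) × II-5 (Bb), whose cross gives 1/4 BB : 1/2 Bb : 1/4 bb; conditioning on being unaffected, III-1 is BB with probability 1/3, Bb with probability 2/3.
Summing over parental genotype combinations, P(offspring has genotype Bb) = 1/3·1/2 + 2/3·1/2 = 1/2.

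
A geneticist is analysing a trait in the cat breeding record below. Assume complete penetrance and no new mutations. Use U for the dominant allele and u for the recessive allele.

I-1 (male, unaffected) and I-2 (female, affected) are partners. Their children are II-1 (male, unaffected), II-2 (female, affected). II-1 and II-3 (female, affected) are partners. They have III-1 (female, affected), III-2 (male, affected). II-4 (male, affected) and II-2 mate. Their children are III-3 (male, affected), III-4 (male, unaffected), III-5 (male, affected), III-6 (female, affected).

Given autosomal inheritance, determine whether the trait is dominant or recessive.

dominant

II-4 and II-2 are both affected yet have an unaffected child III-4. Under a recessive model two affected parents are homozygous and every child would be affected, so the trait cannot be recessive.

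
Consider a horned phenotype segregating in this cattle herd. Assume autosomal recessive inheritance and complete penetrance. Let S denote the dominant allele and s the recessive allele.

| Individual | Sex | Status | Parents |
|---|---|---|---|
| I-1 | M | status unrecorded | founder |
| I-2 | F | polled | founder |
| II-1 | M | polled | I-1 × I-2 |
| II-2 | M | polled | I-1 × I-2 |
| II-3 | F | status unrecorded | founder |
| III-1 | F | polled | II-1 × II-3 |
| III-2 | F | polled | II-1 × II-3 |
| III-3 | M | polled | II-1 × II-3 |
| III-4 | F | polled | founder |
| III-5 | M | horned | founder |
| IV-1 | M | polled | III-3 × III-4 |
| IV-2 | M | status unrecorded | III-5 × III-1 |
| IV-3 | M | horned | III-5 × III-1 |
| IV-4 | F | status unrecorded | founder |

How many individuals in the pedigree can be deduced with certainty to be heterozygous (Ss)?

1

Obligate heterozygotes: III-1 is polled so carries S and passed s to IV-3 (ss), so III-1 is Ss.
Every other individual is either homozygous by phenotype or has at least one consistent homozygous assignment, so the count is 1.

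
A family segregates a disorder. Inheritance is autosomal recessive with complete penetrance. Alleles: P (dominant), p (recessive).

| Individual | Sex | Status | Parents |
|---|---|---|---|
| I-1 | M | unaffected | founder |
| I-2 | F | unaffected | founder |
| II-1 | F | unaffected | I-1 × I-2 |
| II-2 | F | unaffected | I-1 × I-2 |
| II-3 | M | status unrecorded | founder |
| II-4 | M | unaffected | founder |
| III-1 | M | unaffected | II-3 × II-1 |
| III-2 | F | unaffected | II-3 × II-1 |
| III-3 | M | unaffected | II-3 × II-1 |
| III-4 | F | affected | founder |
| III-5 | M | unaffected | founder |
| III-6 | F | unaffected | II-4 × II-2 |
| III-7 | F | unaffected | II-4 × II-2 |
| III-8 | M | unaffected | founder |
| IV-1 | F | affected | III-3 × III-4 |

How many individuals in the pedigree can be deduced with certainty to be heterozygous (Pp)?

1

Obligate heterozygotes: III-3 is unaffected so carries P and passed p to IV-1 (pp), so III-3 is Pp.
Every other individual is either homozygous by phenotype or has at least one consistent homozygous assignment, so the count is 1.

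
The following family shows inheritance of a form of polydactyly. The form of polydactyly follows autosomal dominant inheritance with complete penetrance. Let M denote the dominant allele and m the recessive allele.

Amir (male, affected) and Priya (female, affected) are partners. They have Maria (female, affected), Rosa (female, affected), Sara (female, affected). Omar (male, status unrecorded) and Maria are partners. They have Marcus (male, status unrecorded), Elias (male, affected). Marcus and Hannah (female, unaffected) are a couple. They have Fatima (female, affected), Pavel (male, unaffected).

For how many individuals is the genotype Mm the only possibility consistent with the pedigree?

2

Obligate heterozygotes: Marcus passed M to Fatima (Mm, whose m came from Hannah) and passed m to Pavel (mm), so Marcus is Mm; Fatima is affected so carries M and received m from Hannah (mm), so Fatima is Mm.
Every other individual is either homozygous by phenotype or has at least one consistent homozygous assignment, so the count is 2.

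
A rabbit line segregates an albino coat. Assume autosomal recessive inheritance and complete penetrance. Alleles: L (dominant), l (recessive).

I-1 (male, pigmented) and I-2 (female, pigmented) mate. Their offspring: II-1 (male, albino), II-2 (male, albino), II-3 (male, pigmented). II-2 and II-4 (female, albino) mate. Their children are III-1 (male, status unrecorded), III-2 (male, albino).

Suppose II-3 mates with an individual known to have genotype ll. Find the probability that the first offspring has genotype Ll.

2/3

I-1 is pigmented so carries L and passed l to II-1 (ll), so I-1 is Ll.
I-2 is pigmented so carries L and passed l to II-1 (ll), so I-2 is Ll.
II-3 is a pigmented offspring of I-1 (Ll) × I-2 (Ll), whose cross gives 1/4 LL : 1/2 Ll : 1/4 ll; conditioning on being pigmented, II-3 is LL with probability 1/3, Ll with probability 2/3.
Summing over parental genotype combinations, P(offspring has genotype Ll) = 1/3·1 + 2/3·1/2 = 2/3.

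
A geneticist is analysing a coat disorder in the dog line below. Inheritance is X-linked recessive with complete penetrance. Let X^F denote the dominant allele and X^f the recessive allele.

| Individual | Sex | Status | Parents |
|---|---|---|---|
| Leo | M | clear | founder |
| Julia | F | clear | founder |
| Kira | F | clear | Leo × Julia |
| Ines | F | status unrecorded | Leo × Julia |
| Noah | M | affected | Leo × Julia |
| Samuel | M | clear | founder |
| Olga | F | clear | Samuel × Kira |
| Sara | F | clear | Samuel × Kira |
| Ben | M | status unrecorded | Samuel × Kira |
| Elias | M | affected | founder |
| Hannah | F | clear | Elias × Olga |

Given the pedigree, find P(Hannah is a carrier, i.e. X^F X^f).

Hannah is clear so carries F and received f from Elias (X^f Y), so Hannah is X^F X^f, giving P(X^F X^f) = 1.

1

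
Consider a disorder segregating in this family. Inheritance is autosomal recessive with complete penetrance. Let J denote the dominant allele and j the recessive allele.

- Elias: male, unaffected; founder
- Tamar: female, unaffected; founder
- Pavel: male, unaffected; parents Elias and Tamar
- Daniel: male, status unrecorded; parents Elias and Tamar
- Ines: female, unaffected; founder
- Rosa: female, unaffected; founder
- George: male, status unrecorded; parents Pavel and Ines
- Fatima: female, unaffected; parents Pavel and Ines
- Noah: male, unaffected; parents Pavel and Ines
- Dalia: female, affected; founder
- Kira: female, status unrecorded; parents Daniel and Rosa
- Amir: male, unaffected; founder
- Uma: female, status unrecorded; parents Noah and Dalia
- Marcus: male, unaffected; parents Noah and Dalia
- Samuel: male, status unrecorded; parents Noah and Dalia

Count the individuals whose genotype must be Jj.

1

Obligate heterozygotes: Marcus is unaffected so carries J and received j from Dalia (jj), so Marcus is Jj.
Every other individual is either homozygous by phenotype or has at least one consistent homozygous assignment, so the count is 1.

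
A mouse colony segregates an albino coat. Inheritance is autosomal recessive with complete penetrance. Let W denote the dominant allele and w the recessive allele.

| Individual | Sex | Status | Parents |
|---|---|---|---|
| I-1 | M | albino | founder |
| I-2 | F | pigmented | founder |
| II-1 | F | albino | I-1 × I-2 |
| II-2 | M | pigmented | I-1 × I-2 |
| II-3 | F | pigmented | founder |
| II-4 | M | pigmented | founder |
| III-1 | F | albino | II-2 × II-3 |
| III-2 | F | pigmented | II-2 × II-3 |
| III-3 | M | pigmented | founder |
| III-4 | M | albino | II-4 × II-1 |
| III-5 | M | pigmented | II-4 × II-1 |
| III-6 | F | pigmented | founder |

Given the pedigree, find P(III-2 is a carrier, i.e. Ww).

II-2 is pigmented so carries W and received w from I-1 (ww), so II-2 is Ww.
II-3 is pigmented so carries W and passed w to III-1 (ww), so II-3 is Ww.
Their cross gives offspring ratios 1/4 WW : 1/2 Ww : 1/4 ww. Conditioning on III-2 being pigmented, P(Ww) = 1/2 / 3/4 = 2/3.

2/3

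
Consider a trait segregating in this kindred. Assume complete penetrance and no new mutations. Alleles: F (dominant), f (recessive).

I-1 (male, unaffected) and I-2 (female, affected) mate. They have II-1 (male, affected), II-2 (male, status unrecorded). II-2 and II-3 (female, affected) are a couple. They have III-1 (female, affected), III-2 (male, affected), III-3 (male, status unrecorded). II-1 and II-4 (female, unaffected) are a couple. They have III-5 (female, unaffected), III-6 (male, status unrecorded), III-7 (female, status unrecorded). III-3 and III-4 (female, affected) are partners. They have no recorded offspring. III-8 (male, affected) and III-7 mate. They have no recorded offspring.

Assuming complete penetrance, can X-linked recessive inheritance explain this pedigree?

A consistent assignment under X-linked recessive exists: I-1 X^F Y, I-2 X^f X^f, II-1 X^f Y, II-2 X^f Y, II-3 X^f X^f, II-4 X^F X^F, III-1 X^f X^f, III-2 X^f Y, III-3 X^f Y, III-4 X^f X^f, III-5 X^F X^f, III-6 X^F Y, III-7 X^F X^f, III-8 X^f Y.
In this assignment every recorded phenotype matches its genotype and every non-founder's genotype is obtainable from its parents' genotypes, so the pedigree is consistent.

Yes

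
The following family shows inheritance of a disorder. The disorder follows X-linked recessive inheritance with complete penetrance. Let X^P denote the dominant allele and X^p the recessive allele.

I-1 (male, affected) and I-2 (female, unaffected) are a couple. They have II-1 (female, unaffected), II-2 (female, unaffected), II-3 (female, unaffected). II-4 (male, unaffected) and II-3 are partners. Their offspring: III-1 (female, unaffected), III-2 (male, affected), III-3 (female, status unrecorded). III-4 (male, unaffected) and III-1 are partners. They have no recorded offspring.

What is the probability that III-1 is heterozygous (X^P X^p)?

1/2

II-4 is unaffected, so II-4 is X^P Y.
II-3 is unaffected so carries P and received p from I-1 (X^p Y), so II-3 is X^P X^p.
Their cross gives offspring ratios 1/2 X^P X^P : 1/2 X^P X^p. Conditioning on III-1 being unaffected, P(X^P X^p) = 1/2 / 1 = 1/2.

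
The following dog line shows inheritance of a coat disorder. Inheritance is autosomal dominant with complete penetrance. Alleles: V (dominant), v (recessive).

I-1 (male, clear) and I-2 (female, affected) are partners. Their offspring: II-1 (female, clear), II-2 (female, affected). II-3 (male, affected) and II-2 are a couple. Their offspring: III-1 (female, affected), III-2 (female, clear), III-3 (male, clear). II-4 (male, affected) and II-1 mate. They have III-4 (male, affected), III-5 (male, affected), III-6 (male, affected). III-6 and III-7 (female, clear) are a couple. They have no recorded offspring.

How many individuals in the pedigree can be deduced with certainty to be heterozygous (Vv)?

6

Obligate heterozygotes: I-2 is affected so carries V and passed v to II-1 (vv), so I-2 is Vv; II-2 is affected so carries V and received v from I-1 (vv), so II-2 is Vv; II-3 is affected so carries V and passed v to III-2 (vv), so II-3 is Vv; III-4 is affected so carries V and received v from II-1 (vv), so III-4 is Vv; III-5 is affected so carries V and received v from II-1 (vv), so III-5 is Vv; III-6 is affected so carries V and received v from II-1 (vv), so III-6 is Vv.
Every other individual is either homozygous by phenotype or has at least one consistent homozygous assignment, so the count is 6.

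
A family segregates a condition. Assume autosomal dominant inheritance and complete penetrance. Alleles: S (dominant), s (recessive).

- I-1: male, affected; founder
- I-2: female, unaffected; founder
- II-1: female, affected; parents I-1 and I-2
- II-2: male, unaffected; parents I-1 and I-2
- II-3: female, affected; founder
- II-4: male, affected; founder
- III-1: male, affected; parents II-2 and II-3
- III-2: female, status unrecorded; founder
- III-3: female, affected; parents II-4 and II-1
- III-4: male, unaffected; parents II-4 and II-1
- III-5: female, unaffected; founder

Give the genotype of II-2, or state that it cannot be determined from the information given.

II-2 is unaffected, so II-2 is ss.

ss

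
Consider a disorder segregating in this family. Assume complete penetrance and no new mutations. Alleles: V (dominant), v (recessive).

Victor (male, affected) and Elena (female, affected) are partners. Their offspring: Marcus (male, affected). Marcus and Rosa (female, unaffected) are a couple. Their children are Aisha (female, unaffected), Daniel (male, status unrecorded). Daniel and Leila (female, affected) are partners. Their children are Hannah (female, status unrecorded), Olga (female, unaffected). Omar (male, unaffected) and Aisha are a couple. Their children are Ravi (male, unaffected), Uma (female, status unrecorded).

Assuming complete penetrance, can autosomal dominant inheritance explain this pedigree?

Yes

A consistent assignment under autosomal dominant exists: Victor VV, Elena Vv, Marcus Vv, Rosa vv, Aisha vv, Daniel Vv, Leila Vv, Omar vv, Hannah VV, Olga vv, Ravi vv, Uma vv.
In this assignment every recorded phenotype matches its genotype and every non-founder's genotype is obtainable from its parents' genotypes, so the pedigree is consistent.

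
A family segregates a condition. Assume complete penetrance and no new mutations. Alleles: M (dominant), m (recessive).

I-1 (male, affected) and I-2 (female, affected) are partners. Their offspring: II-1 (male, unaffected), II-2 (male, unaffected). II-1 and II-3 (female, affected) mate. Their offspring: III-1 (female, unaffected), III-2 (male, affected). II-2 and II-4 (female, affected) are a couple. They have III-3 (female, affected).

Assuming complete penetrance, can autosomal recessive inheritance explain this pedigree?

No

Under autosomal recessive, II-1 (unaffected, male) cannot arise from I-1 (affected) × I-2 (affected).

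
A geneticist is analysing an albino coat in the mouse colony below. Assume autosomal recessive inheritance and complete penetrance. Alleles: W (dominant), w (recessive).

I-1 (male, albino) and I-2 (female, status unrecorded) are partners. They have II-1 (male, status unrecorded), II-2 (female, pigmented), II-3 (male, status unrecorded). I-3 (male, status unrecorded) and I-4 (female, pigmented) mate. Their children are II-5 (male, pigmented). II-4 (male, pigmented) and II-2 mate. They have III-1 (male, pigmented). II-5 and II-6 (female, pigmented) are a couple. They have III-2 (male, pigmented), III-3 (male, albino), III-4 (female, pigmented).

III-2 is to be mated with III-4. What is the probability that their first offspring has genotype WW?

4/9

II-5 is pigmented so carries W and passed w to III-3 (ww), so II-5 is Ww.
II-6 is pigmented so carries W and passed w to III-3 (ww), so II-6 is Ww.
III-2 is a pigmented offspring of II-5 (Ww) × II-6 (Ww), whose cross gives 1/4 WW : 1/2 Ww : 1/4 ww; conditioning on being pigmented, III-2 is WW with probability 1/3, Ww with probability 2/3.
III-4 is a pigmented offspring of II-5 (Ww) × II-6 (Ww), whose cross gives 1/4 WW : 1/2 Ww : 1/4 ww; conditioning on being pigmented, III-4 is WW with probability 1/3, Ww with probability 2/3.
Summing over parental genotype combinations, P(offspring has genotype WW) = 1/9·1 + 2/9·1/2 + 2/9·1/2 + 4/9·1/4 = 4/9.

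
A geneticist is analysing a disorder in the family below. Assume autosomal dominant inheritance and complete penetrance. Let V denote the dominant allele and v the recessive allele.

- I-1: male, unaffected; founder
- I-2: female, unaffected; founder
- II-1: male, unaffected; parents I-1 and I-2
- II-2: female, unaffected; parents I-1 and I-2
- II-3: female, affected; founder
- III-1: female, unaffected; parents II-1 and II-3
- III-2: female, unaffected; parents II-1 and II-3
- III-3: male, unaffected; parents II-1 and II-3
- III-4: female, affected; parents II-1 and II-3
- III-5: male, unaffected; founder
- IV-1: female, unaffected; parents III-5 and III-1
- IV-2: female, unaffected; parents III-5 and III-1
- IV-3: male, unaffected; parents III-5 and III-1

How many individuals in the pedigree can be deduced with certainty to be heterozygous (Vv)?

Obligate heterozygotes: II-3 is affected so carries V and passed v to III-1 (vv), so II-3 is Vv; III-4 is affected so carries V and received v from II-1 (vv), so III-4 is Vv.
Every other individual is either homozygous by phenotype or has at least one consistent homozygous assignment, so the count is 2.

2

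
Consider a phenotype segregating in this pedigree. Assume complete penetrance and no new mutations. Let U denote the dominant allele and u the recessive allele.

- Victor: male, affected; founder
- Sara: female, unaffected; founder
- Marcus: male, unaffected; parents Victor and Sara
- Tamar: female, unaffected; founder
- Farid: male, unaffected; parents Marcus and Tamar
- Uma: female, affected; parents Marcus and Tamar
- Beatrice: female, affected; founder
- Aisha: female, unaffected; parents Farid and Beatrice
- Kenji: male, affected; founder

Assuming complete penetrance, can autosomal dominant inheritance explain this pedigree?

No

Under autosomal dominant, Uma (affected, female) cannot arise from Marcus (unaffected) × Tamar (unaffected).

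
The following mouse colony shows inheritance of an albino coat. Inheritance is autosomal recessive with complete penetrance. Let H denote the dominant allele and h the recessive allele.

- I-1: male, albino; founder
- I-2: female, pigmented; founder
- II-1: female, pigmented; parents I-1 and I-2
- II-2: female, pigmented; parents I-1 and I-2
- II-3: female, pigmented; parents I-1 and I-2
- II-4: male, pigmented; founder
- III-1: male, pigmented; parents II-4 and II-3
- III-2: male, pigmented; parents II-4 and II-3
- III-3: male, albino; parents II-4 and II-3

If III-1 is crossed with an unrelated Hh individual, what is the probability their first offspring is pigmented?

5/6

II-4 is pigmented so carries H and passed h to III-3 (hh), so II-4 is Hh.
II-3 is pigmented so carries H and received h from I-1 (hh), so II-3 is Hh.
III-1 is a pigmented offspring of II-4 (Hh) × II-3 (Hh), whose cross gives 1/4 HH : 1/2 Hh : 1/4 hh; conditioning on being pigmented, III-1 is HH with probability 1/3, Hh with probability 2/3.
Summing over parental genotype combinations, P(offspring is pigmented) = 1/3·1 + 2/3·3/4 = 5/6.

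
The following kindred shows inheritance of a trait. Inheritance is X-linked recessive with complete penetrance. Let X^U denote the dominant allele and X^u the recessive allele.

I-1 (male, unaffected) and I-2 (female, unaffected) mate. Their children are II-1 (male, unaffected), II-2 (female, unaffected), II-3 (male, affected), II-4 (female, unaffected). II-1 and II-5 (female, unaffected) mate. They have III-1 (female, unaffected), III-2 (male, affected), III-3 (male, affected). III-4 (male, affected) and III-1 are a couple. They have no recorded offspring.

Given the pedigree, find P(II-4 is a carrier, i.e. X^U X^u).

1/2

I-1 is unaffected, so I-1 is X^U Y.
I-2 is unaffected so carries U and passed u to II-3 (X^u Y), so I-2 is X^U X^u.
Their cross gives offspring ratios 1/2 X^U X^U : 1/2 X^U X^u. Conditioning on II-4 being unaffected, P(X^U X^u) = 1/2 / 1 = 1/2.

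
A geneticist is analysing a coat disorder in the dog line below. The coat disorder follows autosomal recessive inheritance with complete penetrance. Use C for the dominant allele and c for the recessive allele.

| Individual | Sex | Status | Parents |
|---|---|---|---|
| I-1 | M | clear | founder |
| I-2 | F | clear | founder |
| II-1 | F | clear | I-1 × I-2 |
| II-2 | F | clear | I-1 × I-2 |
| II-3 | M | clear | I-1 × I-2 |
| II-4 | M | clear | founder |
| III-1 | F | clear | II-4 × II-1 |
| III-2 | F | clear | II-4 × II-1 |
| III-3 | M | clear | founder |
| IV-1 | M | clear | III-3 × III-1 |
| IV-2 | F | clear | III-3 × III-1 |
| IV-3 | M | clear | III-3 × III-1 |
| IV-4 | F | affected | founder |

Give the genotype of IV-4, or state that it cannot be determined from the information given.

cc

IV-4 is affected, so IV-4 is cc.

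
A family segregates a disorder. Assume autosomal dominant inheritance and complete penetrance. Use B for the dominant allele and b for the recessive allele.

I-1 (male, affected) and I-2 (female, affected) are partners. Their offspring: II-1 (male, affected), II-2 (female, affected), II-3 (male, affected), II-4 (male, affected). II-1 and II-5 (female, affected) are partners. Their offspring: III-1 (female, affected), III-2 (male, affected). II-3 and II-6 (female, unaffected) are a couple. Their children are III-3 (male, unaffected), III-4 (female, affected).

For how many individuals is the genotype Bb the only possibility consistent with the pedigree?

Obligate heterozygotes: II-3 is affected so carries B and passed b to III-3 (bb), so II-3 is Bb; III-4 is affected so carries B and received b from II-6 (bb), so III-4 is Bb.
Every other individual is either homozygous by phenotype or has at least one consistent homozygous assignment, so the count is 2.

2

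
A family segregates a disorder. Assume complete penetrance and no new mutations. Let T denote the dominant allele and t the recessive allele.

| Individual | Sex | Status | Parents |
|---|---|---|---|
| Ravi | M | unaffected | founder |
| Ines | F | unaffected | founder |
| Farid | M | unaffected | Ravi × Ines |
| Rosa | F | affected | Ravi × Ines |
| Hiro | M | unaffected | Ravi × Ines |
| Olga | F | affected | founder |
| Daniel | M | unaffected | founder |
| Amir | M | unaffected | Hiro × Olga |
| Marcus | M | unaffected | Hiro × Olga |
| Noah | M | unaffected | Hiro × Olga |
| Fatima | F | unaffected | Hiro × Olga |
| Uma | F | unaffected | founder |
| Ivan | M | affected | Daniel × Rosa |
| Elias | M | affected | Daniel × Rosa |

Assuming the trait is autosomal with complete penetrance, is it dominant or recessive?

Ravi and Ines are both unaffected yet have an affected child Rosa. Under dominance, an affected child requires at least one affected parent, so the trait cannot be dominant.

recessive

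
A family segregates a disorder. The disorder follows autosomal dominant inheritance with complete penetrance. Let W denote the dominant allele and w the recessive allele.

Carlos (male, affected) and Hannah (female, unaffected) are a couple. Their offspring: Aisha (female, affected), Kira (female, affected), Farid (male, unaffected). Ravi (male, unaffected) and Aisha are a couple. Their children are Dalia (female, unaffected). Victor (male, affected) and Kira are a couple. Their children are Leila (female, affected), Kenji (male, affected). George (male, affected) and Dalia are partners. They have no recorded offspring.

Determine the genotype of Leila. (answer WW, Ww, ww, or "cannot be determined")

cannot be determined

Leila's phenotype allows WW or Ww, and no parent or child forces a single allele at both positions; consistent genotype assignments exist with Leila as WW or Ww.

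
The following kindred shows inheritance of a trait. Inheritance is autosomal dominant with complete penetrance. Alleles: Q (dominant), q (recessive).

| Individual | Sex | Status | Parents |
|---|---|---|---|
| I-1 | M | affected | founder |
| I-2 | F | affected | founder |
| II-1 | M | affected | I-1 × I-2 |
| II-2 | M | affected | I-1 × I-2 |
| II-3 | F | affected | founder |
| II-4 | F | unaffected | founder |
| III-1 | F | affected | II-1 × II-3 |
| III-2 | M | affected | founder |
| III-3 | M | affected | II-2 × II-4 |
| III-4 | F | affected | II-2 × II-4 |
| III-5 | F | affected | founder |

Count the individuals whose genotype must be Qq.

2

Obligate heterozygotes: III-3 is affected so carries Q and received q from II-4 (qq), so III-3 is Qq; III-4 is affected so carries Q and received q from II-4 (qq), so III-4 is Qq.
Every other individual is either homozygous by phenotype or has at least one consistent homozygous assignment, so the count is 2.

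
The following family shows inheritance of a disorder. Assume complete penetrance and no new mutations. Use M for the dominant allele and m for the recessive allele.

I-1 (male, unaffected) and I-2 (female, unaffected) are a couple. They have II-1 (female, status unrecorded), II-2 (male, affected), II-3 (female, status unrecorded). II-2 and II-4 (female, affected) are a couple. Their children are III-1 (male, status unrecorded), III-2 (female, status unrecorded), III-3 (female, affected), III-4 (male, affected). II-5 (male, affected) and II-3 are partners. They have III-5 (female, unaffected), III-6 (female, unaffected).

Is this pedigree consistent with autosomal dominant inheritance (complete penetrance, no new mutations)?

No

Under autosomal dominant, II-2 (affected, male) cannot arise from I-1 (unaffected) × I-2 (unaffected).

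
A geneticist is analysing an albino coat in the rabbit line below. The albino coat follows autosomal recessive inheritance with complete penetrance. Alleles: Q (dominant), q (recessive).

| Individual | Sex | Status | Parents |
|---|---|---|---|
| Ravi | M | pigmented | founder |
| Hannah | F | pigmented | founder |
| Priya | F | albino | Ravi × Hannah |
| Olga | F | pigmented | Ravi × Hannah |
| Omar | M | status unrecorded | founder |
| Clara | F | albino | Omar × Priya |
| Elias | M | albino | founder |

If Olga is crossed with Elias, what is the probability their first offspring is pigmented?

Ravi is pigmented so carries Q and passed q to Priya (qq), so Ravi is Qq.
Hannah is pigmented so carries Q and passed q to Priya (qq), so Hannah is Qq.
Olga is a pigmented offspring of Ravi (Qq) × Hannah (Qq), whose cross gives 1/4 QQ : 1/2 Qq : 1/4 qq; conditioning on being pigmented, Olga is QQ with probability 1/3, Qq with probability 2/3.
Elias is albino, so Elias is qq.
Summing over parental genotype combinations, P(offspring is pigmented) = 1/3·1 + 2/3·1/2 = 2/3.

2/3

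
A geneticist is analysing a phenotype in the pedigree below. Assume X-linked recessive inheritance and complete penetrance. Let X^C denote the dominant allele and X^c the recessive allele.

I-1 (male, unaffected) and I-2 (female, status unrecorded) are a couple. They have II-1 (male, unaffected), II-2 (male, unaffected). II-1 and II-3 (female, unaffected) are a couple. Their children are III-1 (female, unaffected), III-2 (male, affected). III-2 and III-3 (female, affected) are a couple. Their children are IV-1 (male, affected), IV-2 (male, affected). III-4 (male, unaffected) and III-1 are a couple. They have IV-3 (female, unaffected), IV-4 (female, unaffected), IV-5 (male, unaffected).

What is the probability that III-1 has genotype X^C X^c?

II-1 is unaffected, so II-1 is X^C Y.
II-3 is unaffected so carries C and passed c to III-2 (X^c Y), so II-3 is X^C X^c.
Their cross gives offspring ratios 1/2 X^C X^C : 1/2 X^C X^c. Conditioning on III-1 being unaffected, P(X^C X^c) = 1/2 / 1 = 1/2 before taking III-1's own offspring into account.
III-4 is unaffected, so III-4 is X^C Y.
Now use III-1's offspring. Probability of each recorded status — unaffected son IV-5: 1/2 if III-1 is X^C X^c, 1 if X^C X^C. (IV-3, IV-4: equally likely either way, so uninformative.)
Bayes: P(X^C X^c) = 1/2·1/2 / (1/2·1/2 + 1/2·1) = 1/3.

1/3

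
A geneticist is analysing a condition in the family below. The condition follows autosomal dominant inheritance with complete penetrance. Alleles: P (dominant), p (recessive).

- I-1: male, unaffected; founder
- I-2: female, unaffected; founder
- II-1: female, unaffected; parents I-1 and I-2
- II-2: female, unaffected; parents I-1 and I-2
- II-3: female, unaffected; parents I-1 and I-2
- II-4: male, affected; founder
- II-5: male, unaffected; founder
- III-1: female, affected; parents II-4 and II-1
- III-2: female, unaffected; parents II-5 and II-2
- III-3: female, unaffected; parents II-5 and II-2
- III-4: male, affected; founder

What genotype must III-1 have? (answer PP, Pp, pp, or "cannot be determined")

From phenotype alone, III-1 is PP or Pp.
III-1 is affected so carries P and received p from II-1 (pp), so III-1 is Pp.

Pp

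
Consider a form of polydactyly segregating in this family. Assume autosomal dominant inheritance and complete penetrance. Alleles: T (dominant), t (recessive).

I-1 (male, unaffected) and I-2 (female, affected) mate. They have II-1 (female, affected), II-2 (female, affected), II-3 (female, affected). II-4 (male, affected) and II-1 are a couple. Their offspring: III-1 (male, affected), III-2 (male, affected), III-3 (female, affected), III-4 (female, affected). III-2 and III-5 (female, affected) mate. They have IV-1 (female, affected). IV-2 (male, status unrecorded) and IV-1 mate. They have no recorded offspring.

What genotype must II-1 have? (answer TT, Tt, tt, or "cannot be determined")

Tt

From phenotype alone, II-1 is TT or Tt.
II-1 is affected so carries T and received t from I-1 (tt), so II-1 is Tt.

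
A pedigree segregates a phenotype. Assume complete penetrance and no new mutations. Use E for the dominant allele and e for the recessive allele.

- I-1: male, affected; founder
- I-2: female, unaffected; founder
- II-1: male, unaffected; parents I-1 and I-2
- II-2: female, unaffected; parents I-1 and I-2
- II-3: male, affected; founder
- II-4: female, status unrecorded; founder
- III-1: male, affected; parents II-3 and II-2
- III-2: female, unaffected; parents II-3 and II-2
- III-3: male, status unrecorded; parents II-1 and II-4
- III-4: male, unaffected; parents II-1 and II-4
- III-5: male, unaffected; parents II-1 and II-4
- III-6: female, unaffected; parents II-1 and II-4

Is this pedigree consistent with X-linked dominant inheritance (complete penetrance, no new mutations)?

Under X-linked dominant, II-2 (unaffected, female) cannot arise from I-1 (affected) × I-2 (unaffected).

No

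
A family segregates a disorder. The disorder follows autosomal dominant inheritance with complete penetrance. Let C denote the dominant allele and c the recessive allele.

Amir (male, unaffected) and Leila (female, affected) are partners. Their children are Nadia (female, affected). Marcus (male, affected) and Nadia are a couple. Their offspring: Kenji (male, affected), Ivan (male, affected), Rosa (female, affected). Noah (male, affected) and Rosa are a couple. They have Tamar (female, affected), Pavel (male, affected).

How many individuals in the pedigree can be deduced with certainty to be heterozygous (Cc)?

1

Obligate heterozygotes: Nadia is affected so carries C and received c from Amir (cc), so Nadia is Cc.
Every other individual is either homozygous by phenotype or has at least one consistent homozygous assignment, so the count is 1.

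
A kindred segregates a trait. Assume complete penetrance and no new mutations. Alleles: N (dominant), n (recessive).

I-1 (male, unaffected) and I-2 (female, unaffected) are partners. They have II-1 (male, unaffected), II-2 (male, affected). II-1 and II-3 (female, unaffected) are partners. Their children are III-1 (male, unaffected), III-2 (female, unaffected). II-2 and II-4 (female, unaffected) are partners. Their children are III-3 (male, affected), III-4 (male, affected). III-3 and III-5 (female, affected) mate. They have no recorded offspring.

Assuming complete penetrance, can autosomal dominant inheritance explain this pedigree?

No

Under autosomal dominant, II-2 (affected, male) cannot arise from I-1 (unaffected) × I-2 (unaffected).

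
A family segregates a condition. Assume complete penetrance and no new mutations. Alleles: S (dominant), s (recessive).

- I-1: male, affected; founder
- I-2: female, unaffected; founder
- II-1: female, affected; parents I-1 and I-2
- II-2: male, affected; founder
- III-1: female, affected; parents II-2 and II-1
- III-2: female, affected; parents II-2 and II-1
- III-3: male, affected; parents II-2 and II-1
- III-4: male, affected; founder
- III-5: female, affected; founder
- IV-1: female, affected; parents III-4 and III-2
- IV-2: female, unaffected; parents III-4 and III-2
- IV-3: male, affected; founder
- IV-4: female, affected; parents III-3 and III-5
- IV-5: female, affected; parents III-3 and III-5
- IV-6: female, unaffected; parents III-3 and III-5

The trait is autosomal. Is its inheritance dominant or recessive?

III-4 and III-2 are both affected yet have an unaffected child IV-2. Under a recessive model two affected parents are homozygous and every child would be affected, so the trait cannot be recessive.

dominant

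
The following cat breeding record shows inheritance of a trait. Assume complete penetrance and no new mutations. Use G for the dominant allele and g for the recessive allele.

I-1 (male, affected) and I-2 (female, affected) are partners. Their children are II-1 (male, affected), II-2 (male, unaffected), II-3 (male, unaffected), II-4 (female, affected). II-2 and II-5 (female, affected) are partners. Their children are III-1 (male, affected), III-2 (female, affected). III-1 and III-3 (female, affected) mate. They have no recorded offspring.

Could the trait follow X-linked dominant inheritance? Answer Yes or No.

A consistent assignment under X-linked dominant exists: I-1 X^G Y, I-2 X^G X^g, II-1 X^G Y, II-2 X^g Y, II-3 X^g Y, II-4 X^G X^G, II-5 X^G X^G, III-1 X^G Y, III-2 X^G X^g, III-3 X^G X^G.
In this assignment every recorded phenotype matches its genotype and every non-founder's genotype is obtainable from its parents' genotypes, so the pedigree is consistent.

Yes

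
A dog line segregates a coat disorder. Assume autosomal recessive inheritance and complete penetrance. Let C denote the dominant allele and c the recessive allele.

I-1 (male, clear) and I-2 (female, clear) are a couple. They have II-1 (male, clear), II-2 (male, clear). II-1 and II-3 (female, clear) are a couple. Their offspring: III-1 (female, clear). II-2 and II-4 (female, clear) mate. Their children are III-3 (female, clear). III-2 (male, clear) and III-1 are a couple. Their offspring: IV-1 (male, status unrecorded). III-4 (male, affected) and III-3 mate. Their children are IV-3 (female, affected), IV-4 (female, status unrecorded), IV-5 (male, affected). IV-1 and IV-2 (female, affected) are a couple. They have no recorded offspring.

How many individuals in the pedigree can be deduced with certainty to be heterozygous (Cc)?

Obligate heterozygotes: III-3 is clear so carries C and passed c to IV-3 (cc), so III-3 is Cc.
Every other individual is either homozygous by phenotype or has at least one consistent homozygous assignment, so the count is 1.

1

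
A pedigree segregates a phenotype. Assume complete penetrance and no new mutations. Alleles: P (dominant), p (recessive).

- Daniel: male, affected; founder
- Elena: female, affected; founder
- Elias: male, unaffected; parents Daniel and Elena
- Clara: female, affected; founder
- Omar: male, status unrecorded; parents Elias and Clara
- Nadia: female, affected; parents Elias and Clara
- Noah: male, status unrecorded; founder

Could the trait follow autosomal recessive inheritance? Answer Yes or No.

Under autosomal recessive, Elias (unaffected, male) cannot arise from Daniel (affected) × Elena (affected).

No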